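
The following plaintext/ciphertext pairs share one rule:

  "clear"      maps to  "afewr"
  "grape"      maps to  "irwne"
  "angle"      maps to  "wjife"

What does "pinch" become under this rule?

c(2)→a(0) and l(11)→f(5) fit y≡15x+22 (mod 26); the inverse of 15 mod 26 is 7. Treating letters as 0–25, the rule is x ↦ 15x + 22 (mod 26).
On pinch: p(15)→15·15+22≡13=n; i(8)→15·8+22≡12=m; n(13)→15·13+22≡9=j; c(2)→15·2+22≡0=a; h(7)→15·7+22≡23=x (all mod 26).

nmjax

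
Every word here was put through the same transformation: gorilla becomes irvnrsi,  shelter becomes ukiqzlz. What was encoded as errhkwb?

In gorilla: g→i is +2, o→r is +3, r→v is +4, i→n is +5 — the shift increases by 1 each position. Each letter shifts forward by (position + 2), i.e. 2, 3, 4, … — the shift grows by one for each successive letter.
Decoding errhkwb: e−2=c, r−3=o, r−4=n, h−5=c, k−6=e, w−7=p, b−8=t.

concept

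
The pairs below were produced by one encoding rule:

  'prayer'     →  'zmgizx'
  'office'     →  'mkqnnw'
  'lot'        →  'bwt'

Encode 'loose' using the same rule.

Read the word backwards and shift each letter +8.
Applying it to loose: reverse → esool; then shift: e+8=m, s+8=a, o+8=w, o+8=w, l+8=t.

mawwt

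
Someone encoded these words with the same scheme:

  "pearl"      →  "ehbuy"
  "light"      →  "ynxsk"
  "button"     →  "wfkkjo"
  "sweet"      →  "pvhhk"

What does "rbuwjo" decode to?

carbon

Each letter's alphabet position (a=0..z=25) is mapped through 21·x+1 mod 26 — an affine cipher.
Reversing it on rbuwjo: r(17)→5·(17−1)≡2=c; b(1)→5·(1−1)≡0=a; u(20)→5·(20−1)≡17=r; w(22)→5·(22−1)≡1=b; j(9)→5·(9−1)≡14=o; o(14)→5·(14−1)≡13=n (all mod 26).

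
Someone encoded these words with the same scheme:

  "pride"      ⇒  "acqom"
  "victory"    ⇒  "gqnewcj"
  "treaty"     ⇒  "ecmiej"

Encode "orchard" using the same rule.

wcnsico

The shift depends on letter class: consonant p→a is +11, but vowel i→q is +8. Vowels shift forward by 8 and consonants shift forward by 11.
On orchard: o(vowel)+8=w, r(cons)+11=c, c(cons)+11=n, h(cons)+11=s, a(vowel)+8=i, r(cons)+11=c, d(cons)+11=o.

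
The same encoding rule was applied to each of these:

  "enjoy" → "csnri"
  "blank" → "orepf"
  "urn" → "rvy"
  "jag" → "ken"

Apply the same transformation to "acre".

The word is reversed, then every letter is shifted forward by 4.
Applying it to acre: reverse → erca; then shift: e+4=i, r+4=v, c+4=g, a+4=e.

ivge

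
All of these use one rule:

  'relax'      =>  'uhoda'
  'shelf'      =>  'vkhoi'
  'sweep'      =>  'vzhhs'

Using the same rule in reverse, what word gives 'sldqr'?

Every letter moves 3 places later in the alphabet, wrapping around z→a.
Undoing it on sldqr: s−3=p, l−3=i, d−3=a, q−3=n, r−3=o.

piano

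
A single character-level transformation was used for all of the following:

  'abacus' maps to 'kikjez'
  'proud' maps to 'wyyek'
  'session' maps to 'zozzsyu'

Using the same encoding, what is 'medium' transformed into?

The shift depends on letter class: consonant b→i is +7, but vowel a→k is +10. Two shifts are in play — +10 for a/e/i/o/u, +7 for every other letter.
For medium: m(cons)+7=t, e(vowel)+10=o, d(cons)+7=k, i(vowel)+10=s, u(vowel)+10=e, m(cons)+7=t.

tokset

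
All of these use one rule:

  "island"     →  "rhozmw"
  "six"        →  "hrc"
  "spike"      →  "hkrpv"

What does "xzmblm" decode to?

Each pair mirrors across the alphabet (i↔r, s↔h, l↔o): positions sum to 25. Each letter is replaced by its mirror in the alphabet: a↔z, b↔y, c↔x, and so on (the Atbash cipher).
Decoding xzmblm: x↔c, z↔a, m↔n, b↔y, l↔o, m↔n.

canyon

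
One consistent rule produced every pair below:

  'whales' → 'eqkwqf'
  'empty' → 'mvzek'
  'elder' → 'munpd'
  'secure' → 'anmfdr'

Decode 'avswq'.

In whales: w→e is +8, h→q is +9, a→k is +10, l→w is +11 — the shift increases by 1 each position. Letter i (0-indexed) is shifted by i+8, so successive shifts are 8, 9, 10, ….
Undoing it on avswq: a−8=s, v−9=m, s−10=i, w−11=l, q−12=e.

smile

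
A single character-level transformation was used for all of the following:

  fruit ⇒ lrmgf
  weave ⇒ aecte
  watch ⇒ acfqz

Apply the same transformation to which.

azgqz

f(5)→l(11) and r(17)→r(17) fit y≡7x+2 (mod 26); the inverse of 7 mod 26 is 15. Each letter's alphabet position (a=0..z=25) is mapped through 7·x+2 mod 26 — an affine cipher.
For which: w(22)→7·22+2≡0=a; h(7)→7·7+2≡25=z; i(8)→7·8+2≡6=g; c(2)→7·2+2≡16=q; h(7)→7·7+2≡25=z (all mod 26).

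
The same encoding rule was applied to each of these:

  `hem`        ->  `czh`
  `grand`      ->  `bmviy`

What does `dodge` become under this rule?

yjybz

Compare letters: h→c is +21, e→z is +21, m→h is +21 — a constant shift. Each letter is shifted forward by 21 in the alphabet (a Caesar shift of +21).
On dodge: d+21=y, o+21=j, d+21=y, g+21=b, e+21=z.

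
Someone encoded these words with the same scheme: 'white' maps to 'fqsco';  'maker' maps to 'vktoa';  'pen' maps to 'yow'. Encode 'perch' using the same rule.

yoalq

Two shifts are in play — +10 for a/e/i/o/u, +9 for every other letter.
For perch: p(cons)+9=y, e(vowel)+10=o, r(cons)+9=a, c(cons)+9=l, h(cons)+9=q.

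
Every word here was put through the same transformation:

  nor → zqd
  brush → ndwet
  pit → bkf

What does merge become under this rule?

The shift depends on letter class: consonant n→z is +12, but vowel o→q is +2. Vowels shift forward by 2 and consonants shift forward by 12.
On merge: m(cons)+12=y, e(vowel)+2=g, r(cons)+12=d, g(cons)+12=s, e(vowel)+2=g.

ygdsg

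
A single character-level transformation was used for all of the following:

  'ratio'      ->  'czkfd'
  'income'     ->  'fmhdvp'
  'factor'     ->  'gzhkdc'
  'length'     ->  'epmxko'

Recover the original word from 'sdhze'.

vocal

r(17)→c(2) and a(0)→z(25) fit y≡17x+25 (mod 26); the inverse of 17 mod 26 is 23. Treating letters as 0–25, the rule is x ↦ 17x + 25 (mod 26).
Undoing it on sdhze: s(18)→23·(18−25)≡21=v; d(3)→23·(3−25)≡14=o; h(7)→23·(7−25)≡2=c; z(25)→23·(25−25)≡0=a; e(4)→23·(4−25)≡11=l (all mod 26).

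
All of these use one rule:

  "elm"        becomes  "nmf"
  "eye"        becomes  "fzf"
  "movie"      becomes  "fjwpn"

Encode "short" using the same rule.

uspit

The output letters match the input read backwards, each shifted +1: elm reversed is mle. Read the word backwards and shift each letter +1.
Applying it to short: reverse → trohs; then shift: t+1=u, r+1=s, o+1=p, h+1=i, s+1=t.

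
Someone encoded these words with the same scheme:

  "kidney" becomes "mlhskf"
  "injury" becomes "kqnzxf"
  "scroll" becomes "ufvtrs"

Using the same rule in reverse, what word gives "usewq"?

Letter i (0-indexed) is shifted by i+2, so successive shifts are 2, 3, 4, ….
Decoding usewq: u−2=s, s−3=p, e−4=a, w−5=r, q−6=k.

spark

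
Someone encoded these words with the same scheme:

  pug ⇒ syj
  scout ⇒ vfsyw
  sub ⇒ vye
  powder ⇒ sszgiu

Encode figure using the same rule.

imjyui

The shift depends on letter class: consonant p→s is +3, but vowel u→y is +4. The rule splits by letter class: vowels +4, consonants +3.
Applying it to figure: f(cons)+3=i, i(vowel)+4=m, g(cons)+3=j, u(vowel)+4=y, r(cons)+3=u, e(vowel)+4=i.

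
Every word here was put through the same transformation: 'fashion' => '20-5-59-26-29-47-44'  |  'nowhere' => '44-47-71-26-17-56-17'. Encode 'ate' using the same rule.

f(#6)→20 and a(#1)→5: differences scale by 3, so n = 3·pos + 2. The formula is n = 3×(alphabet index, a=1) + 2.
On ate: a=1→5, t=20→62, e=5→17.

5-62-17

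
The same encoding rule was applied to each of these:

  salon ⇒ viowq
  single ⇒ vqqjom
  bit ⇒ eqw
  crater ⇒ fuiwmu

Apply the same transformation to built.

Two shifts are in play — +8 for a/e/i/o/u, +3 for every other letter.
On built: b(cons)+3=e, u(vowel)+8=c, i(vowel)+8=q, l(cons)+3=o, t(cons)+3=w.

ecqow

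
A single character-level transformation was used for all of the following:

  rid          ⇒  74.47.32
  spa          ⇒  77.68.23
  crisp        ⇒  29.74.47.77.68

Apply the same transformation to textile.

80.35.92.80.47.56.35

r(#18)→74 and i(#9)→47: differences scale by 3, so n = 3·pos + 20. With a=1..z=26, the number is 3·pos + 20.
For textile: t=20→80, e=5→35, x=24→92, t=20→80, i=9→47, l=12→56, e=5→35.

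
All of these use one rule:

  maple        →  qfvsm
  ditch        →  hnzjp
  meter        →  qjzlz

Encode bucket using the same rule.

In maple: m→q is +4, a→f is +5, p→v is +6, l→s is +7 — the shift increases by 1 each position. The shift increases by 1 at each position, starting from +4: 4, 5, 6, ….
Applying it to bucket: b+4=f, u+5=z, c+6=i, k+7=r, e+8=m, t+9=c.

fzirmc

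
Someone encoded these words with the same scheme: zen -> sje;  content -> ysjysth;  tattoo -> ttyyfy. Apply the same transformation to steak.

pfjyx

Two steps: reverse the string, then apply a Caesar shift of +5.
Applying it to steak: reverse → kaets; then shift: k+5=p, a+5=f, e+5=j, t+5=y, s+5=x.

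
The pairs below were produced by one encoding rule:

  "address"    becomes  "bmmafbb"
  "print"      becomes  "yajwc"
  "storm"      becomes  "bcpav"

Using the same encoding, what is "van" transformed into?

The rule splits by letter class: vowels +1, consonants +9.
Applying it to van: v(cons)+9=e, a(vowel)+1=b, n(cons)+9=w.

ebw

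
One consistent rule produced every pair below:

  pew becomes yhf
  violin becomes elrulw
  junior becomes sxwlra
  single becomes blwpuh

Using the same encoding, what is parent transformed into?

The shift depends on letter class: consonant p→y is +9, but vowel e→h is +3. The rule splits by letter class: vowels +3, consonants +9.
For parent: p(cons)+9=y, a(vowel)+3=d, r(cons)+9=a, e(vowel)+3=h, n(cons)+9=w, t(cons)+9=c.

ydahwc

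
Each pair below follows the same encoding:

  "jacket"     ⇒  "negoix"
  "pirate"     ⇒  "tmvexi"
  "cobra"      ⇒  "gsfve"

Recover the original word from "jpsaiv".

flower

Every letter moves 4 places later in the alphabet, wrapping around z→a.
Undoing it on jpsaiv: j−4=f, p−4=l, s−4=o, a−4=w, i−4=e, v−4=r.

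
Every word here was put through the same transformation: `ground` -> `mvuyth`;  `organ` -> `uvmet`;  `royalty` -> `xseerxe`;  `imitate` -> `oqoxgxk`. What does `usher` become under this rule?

awnix

Shifts by position in ground: pos 0: g→m (+6), pos 1: r→v (+4), pos 2: o→u (+6), pos 3: u→y (+4) — repeating every 2. It's a Vigenère-style cipher with numeric key [6,4]: position i shifts by key[i mod 2].
For usher: u+6=a, s+4=w, h+6=n, e+4=i, r+6=x.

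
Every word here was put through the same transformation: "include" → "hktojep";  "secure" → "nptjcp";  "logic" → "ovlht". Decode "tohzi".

climb

Each letter's alphabet position (a=0..z=25) is mapped through 11·x+23 mod 26 — an affine cipher.
Undoing it on tohzi: t(19)→19·(19−23)≡2=c; o(14)→19·(14−23)≡11=l; h(7)→19·(7−23)≡8=i; z(25)→19·(25−23)≡12=m; i(8)→19·(8−23)≡1=b (all mod 26).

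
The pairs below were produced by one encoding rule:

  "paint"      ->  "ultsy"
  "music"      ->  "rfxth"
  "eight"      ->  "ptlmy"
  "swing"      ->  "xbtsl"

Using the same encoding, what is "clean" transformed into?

hqpls

Vowels shift forward by 11 and consonants shift forward by 5.
Applying it to clean: c(cons)+5=h, l(cons)+5=q, e(vowel)+11=p, a(vowel)+11=l, n(cons)+5=s.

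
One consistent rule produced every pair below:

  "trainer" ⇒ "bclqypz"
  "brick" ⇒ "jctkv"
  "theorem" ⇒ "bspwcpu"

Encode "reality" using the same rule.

zpltteg

A repeating key of period 3 is used — shifts +8, +11, +11 over and over.
Applying it to reality: r+8=z, e+11=p, a+11=l, l+8=t, i+11=t, t+11=e, y+8=g.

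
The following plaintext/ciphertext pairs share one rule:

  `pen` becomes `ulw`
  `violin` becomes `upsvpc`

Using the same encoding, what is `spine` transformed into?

lupwz

The output letters match the input read backwards, each shifted +7: pen reversed is nep. Two steps: reverse the string, then apply a Caesar shift of +7.
Applying it to spine: reverse → enips; then shift: e+7=l, n+7=u, i+7=p, p+7=w, s+7=z.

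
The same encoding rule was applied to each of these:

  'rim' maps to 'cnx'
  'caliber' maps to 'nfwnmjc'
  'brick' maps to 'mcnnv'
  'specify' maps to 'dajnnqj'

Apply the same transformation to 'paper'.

afajc

The shift depends on letter class: consonant r→c is +11, but vowel i→n is +5. Two shifts are in play — +5 for a/e/i/o/u, +11 for every other letter.
Applying it to paper: p(cons)+11=a, a(vowel)+5=f, p(cons)+11=a, e(vowel)+5=j, r(cons)+11=c.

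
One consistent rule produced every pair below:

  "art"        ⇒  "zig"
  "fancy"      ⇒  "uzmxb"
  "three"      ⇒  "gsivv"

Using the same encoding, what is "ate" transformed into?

zgv

Each pair mirrors across the alphabet (a↔z, r↔i, t↔g): positions sum to 25. Each letter is replaced by its mirror in the alphabet: a↔z, b↔y, c↔x, and so on (the Atbash cipher).
For ate: a↔z, t↔g, e↔v.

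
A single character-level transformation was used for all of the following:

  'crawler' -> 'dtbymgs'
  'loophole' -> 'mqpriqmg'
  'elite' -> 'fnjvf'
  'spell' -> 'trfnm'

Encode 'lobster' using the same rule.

mqcuugs

A repeating key of period 2 is used — shifts +1, +2 over and over.
On lobster: l+1=m, o+2=q, b+1=c, s+2=u, t+1=u, e+2=g, r+1=s.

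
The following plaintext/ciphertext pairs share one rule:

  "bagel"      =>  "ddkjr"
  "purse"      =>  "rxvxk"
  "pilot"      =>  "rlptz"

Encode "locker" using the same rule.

In bagel: b→d is +2, a→d is +3, g→k is +4, e→j is +5 — the shift increases by 1 each position. Each letter shifts forward by (position + 2), i.e. 2, 3, 4, … — the shift grows by one for each successive letter.
Applying it to locker: l+2=n, o+3=r, c+4=g, k+5=p, e+6=k, r+7=y.

nrgpky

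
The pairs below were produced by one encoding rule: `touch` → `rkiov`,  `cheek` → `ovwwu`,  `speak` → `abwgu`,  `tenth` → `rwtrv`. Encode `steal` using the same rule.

arwgl

t(19)→r(17) and o(14)→k(10) fit y≡17x+6 (mod 26); the inverse of 17 mod 26 is 23. This is an affine cipher: with a=0,…,z=25, each position x becomes (17x+6) mod 26.
Applying it to steal: s(18)→17·18+6≡0=a; t(19)→17·19+6≡17=r; e(4)→17·4+6≡22=w; a(0)→17·0+6≡6=g; l(11)→17·11+6≡11=l (all mod 26).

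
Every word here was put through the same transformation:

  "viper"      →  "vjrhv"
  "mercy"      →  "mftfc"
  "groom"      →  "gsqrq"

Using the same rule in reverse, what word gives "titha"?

In viper: v→v is +0, i→j is +1, p→r is +2, e→h is +3 — the shift increases by 1 each position. The shift increases by 1 at each position, starting from +0: 0, 1, 2, ….
Reversing it on titha: t−0=t, i−1=h, t−2=r, h−3=e, a−4=w.

threw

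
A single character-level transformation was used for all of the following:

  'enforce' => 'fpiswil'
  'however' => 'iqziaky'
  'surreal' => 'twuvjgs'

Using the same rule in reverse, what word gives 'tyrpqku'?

In enforce: e→f is +1, n→p is +2, f→i is +3, o→s is +4 — the shift increases by 1 each position. Each letter shifts forward by (position + 1), i.e. 1, 2, 3, … — the shift grows by one for each successive letter.
Decoding tyrpqku: t−1=s, y−2=w, r−3=o, p−4=l, q−5=l, k−6=e, u−7=n.

swollen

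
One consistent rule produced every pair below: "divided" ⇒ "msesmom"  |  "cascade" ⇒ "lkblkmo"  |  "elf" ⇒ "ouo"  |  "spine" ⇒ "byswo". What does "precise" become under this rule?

yaolsbo

Two shifts are in play — +10 for a/e/i/o/u, +9 for every other letter.
Applying it to precise: p(cons)+9=y, r(cons)+9=a, e(vowel)+10=o, c(cons)+9=l, i(vowel)+10=s, s(cons)+9=b, e(vowel)+10=o.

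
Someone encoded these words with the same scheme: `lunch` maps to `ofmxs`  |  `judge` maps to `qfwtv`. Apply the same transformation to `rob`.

ily

Letters are reflected about the middle of the alphabet (position → 25−position): Atbash.
For rob: r↔i, o↔l, b↔y.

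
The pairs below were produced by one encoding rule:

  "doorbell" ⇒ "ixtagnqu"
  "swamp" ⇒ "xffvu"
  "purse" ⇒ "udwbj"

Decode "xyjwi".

spend

Shifts by position in doorbell: pos 0: d→i (+5), pos 1: o→x (+9), pos 2: o→t (+5), pos 3: r→a (+9) — repeating every 2. It's a Vigenère-style cipher with numeric key [5,9]: position i shifts by key[i mod 2].
Undoing it on xyjwi: x−5=s, y−9=p, j−5=e, w−9=n, i−5=d.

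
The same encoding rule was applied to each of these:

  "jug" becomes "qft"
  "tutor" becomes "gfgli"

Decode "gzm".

tan

Each letter is replaced by its mirror in the alphabet: a↔z, b↔y, c↔x, and so on (the Atbash cipher).
Undoing it on gzm: g↔t, z↔a, m↔n.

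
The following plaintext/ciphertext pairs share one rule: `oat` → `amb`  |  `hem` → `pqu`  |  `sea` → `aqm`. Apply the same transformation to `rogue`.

zaogq

The shift depends on letter class: consonant t→b is +8, but vowel o→a is +12. Vowels shift forward by 12 and consonants shift forward by 8.
Applying it to rogue: r(cons)+8=z, o(vowel)+12=a, g(cons)+8=o, u(vowel)+12=g, e(vowel)+12=q.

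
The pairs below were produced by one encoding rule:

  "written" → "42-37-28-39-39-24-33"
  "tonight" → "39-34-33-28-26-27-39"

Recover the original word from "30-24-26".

keg

The number is (letter's place in the alphabet, a=1) + 19.
Reversing it on 30-24-26: 30→(30−19)÷1=11=k, 24→(24−19)÷1=5=e, 26→(26−19)÷1=7=g.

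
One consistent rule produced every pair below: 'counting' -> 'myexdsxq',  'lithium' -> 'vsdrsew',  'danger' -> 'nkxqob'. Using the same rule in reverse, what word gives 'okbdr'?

Each letter is shifted forward by 10 in the alphabet (a Caesar shift of +10).
Undoing it on okbdr: o−10=e, k−10=a, b−10=r, d−10=t, r−10=h.

earth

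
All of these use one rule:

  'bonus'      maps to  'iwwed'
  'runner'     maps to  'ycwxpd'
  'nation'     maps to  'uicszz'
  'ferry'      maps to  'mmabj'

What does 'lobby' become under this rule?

In bonus: b→i is +7, o→w is +8, n→w is +9, u→e is +10 — the shift increases by 1 each position. Each letter shifts forward by (position + 7), i.e. 7, 8, 9, … — the shift grows by one for each successive letter.
For lobby: l+7=s, o+8=w, b+9=k, b+10=l, y+11=j.

swklj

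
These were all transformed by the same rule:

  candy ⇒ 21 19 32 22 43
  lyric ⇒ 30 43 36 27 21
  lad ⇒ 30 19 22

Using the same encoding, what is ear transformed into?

23 19 36

c is letter #3 and maps to 21: an offset of 18. The number is (letter's place in the alphabet, a=1) + 18.
On ear: e=5→23, a=1→19, r=18→36.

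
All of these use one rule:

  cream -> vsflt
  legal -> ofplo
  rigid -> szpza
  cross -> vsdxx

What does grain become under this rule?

pslzy

c(2)→v(21) and r(17)→s(18) fit y≡5x+11 (mod 26); the inverse of 5 mod 26 is 21. Treating letters as 0–25, the rule is x ↦ 5x + 11 (mod 26).
Applying it to grain: g(6)→5·6+11≡15=p; r(17)→5·17+11≡18=s; a(0)→5·0+11≡11=l; i(8)→5·8+11≡25=z; n(13)→5·13+11≡24=y (all mod 26).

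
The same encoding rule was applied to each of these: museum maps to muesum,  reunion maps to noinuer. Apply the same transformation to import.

tropmi

The output letters match the input read backwards: museum reversed is muesum. It's just the letters in reverse order.
On import: reverse → tropmi.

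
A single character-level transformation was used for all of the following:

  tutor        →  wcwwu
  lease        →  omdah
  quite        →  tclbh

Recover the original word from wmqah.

tense

The shifts repeat in a cycle of length 2: positions 0,1,… shift by +3, +8, then the pattern repeats.
Undoing it on wmqah: w−3=t, m−8=e, q−3=n, a−8=s, h−3=e.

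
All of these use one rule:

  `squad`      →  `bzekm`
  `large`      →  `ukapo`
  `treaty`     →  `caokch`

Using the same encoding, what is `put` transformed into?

The shift depends on letter class: consonant s→b is +9, but vowel u→e is +10. Two shifts are in play — +10 for a/e/i/o/u, +9 for every other letter.
For put: p(cons)+9=y, u(vowel)+10=e, t(cons)+9=c.

yec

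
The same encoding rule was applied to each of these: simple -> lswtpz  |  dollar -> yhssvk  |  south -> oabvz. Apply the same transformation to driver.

ylcpyk

The word is reversed, then every letter is shifted forward by 7.
For driver: reverse → revird; then shift: r+7=y, e+7=l, v+7=c, i+7=p, r+7=y, d+7=k.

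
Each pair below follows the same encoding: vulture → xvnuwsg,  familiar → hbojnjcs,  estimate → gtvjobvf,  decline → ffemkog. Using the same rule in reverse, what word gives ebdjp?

cabin

The shifts repeat in a cycle of length 2: positions 0,1,… shift by +2, +1, then the pattern repeats.
Decoding ebdjp: e−2=c, b−1=a, d−2=b, j−1=i, p−2=n.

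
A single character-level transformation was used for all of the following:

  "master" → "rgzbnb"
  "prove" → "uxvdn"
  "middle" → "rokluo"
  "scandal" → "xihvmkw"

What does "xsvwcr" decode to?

smooth

Letter i (0-indexed) is shifted by i+5, so successive shifts are 5, 6, 7, ….
Reversing it on xsvwcr: x−5=s, s−6=m, v−7=o, w−8=o, c−9=t, r−10=h.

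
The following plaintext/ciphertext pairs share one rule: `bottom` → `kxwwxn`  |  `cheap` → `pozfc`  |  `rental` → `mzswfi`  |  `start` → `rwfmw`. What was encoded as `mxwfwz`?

b(1)→k(10) and o(14)→x(23) fit y≡5x+5 (mod 26); the inverse of 5 mod 26 is 21. Treating letters as 0–25, the rule is x ↦ 5x + 5 (mod 26).
Reversing it on mxwfwz: m(12)→21·(12−5)≡17=r; x(23)→21·(23−5)≡14=o; w(22)→21·(22−5)≡19=t; f(5)→21·(5−5)≡0=a; w(22)→21·(22−5)≡19=t; z(25)→21·(25−5)≡4=e (all mod 26).

rotate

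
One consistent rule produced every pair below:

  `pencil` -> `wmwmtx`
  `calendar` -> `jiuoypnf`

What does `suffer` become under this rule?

In pencil: p→w is +7, e→m is +8, n→w is +9, c→m is +10 — the shift increases by 1 each position. Each letter shifts forward by (position + 7), i.e. 7, 8, 9, … — the shift grows by one for each successive letter.
Applying it to suffer: s+7=z, u+8=c, f+9=o, f+10=p, e+11=p, r+12=d.

zcoppd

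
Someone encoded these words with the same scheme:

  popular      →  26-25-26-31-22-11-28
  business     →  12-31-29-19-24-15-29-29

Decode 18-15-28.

p is letter #16 and maps to 26: an offset of 10. Each letter is replaced by its alphabet position (a=1..z=26) + 10.
Reversing it on 18-15-28: 18→(18−10)÷1=8=h, 15→(15−10)÷1=5=e, 28→(28−10)÷1=18=r.

her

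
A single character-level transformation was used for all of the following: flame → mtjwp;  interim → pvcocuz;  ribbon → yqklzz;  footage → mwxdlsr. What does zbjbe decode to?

In flame: f→m is +7, l→t is +8, a→j is +9, m→w is +10 — the shift increases by 1 each position. Each letter shifts forward by (position + 7), i.e. 7, 8, 9, … — the shift grows by one for each successive letter.
Decoding zbjbe: z−7=s, b−8=t, j−9=a, b−10=r, e−11=t.

start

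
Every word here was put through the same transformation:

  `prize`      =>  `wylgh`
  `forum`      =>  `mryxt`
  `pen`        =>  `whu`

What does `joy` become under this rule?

qrf

The shift depends on letter class: consonant p→w is +7, but vowel i→l is +3. Two shifts are in play — +3 for a/e/i/o/u, +7 for every other letter.
Applying it to joy: j(cons)+7=q, o(vowel)+3=r, y(cons)+7=f.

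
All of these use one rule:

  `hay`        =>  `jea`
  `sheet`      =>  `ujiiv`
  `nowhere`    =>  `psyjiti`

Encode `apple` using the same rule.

errni

The shift depends on letter class: consonant h→j is +2, but vowel a→e is +4. Vowels shift forward by 4 and consonants shift forward by 2.
On apple: a(vowel)+4=e, p(cons)+2=r, p(cons)+2=r, l(cons)+2=n, e(vowel)+4=i.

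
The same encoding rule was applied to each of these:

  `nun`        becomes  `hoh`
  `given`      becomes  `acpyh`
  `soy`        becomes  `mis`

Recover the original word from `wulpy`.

This is a Caesar cipher with shift 20.
Undoing it on wulpy: w−20=c, u−20=a, l−20=r, p−20=v, y−20=e.

carve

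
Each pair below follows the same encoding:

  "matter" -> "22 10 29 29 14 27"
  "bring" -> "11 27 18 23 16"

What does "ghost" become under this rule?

m is letter #13 and maps to 22: an offset of 9. Letters become their 1-based position plus 9 (so a→10, b→11, …).
Applying it to ghost: g=7→16, h=8→17, o=15→24, s=19→28, t=20→29.

16 17 24 28 29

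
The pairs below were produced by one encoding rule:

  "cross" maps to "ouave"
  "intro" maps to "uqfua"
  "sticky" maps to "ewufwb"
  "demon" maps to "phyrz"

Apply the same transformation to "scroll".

efdrxo

Shifts by position in cross: pos 0: c→o (+12), pos 1: r→u (+3), pos 2: o→a (+12), pos 3: s→v (+3) — repeating every 2. A repeating key of period 2 is used — shifts +12, +3 over and over.
Applying it to scroll: s+12=e, c+3=f, r+12=d, o+3=r, l+12=x, l+3=o.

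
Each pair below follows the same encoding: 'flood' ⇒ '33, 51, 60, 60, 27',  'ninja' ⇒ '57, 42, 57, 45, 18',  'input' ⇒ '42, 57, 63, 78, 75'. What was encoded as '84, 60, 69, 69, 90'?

worry

f(#6)→33 and l(#12)→51: differences scale by 3, so n = 3·pos + 15. Each letter becomes 3×(its alphabet position, a=1..z=26) + 15.
Reversing it on 84, 60, 69, 69, 90: 84→(84−15)÷3=23=w, 60→(60−15)÷3=15=o, 69→(69−15)÷3=18=r, 69→(69−15)÷3=18=r, 90→(90−15)÷3=25=y.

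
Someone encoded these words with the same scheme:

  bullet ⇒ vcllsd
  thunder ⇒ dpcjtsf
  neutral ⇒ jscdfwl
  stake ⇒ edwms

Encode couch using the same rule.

uicup

b(1)→v(21) and u(20)→c(2) fit y≡25x+22 (mod 26); the inverse of 25 mod 26 is 25. Treating letters as 0–25, the rule is x ↦ 25x + 22 (mod 26).
On couch: c(2)→25·2+22≡20=u; o(14)→25·14+22≡8=i; u(20)→25·20+22≡2=c; c(2)→25·2+22≡20=u; h(7)→25·7+22≡15=p (all mod 26).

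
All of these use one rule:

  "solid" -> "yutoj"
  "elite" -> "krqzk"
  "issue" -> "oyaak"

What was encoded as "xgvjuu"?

random

Shifts by position in solid: pos 0: s→y (+6), pos 1: o→u (+6), pos 2: l→t (+8), pos 3: i→o (+6), pos 4: d→j (+6) — repeating every 3. A repeating key of period 3 is used — shifts +6, +6, +8 over and over.
Decoding xgvjuu: x−6=r, g−6=a, v−8=n, j−6=d, u−6=o, u−8=m.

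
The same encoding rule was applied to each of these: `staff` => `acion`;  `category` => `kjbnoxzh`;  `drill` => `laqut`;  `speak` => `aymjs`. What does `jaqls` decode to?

The shifts repeat in a cycle of length 2: positions 0,1,… shift by +8, +9, then the pattern repeats.
Undoing it on jaqls: j−8=b, a−9=r, q−8=i, l−9=c, s−8=k.

brick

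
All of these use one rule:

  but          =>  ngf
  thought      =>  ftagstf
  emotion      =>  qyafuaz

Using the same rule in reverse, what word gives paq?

Compare letters: b→n is +12, u→g is +12, t→f is +12 — a constant shift. This is a Caesar cipher with shift 12.
Reversing it on paq: p−12=d, a−12=o, q−12=e.

doe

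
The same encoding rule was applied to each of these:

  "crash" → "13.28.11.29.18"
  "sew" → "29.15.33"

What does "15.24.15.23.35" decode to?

Each letter is replaced by its alphabet position (a=1..z=26) + 10.
Undoing it on 15.24.15.23.35: 15→(15−10)÷1=5=e, 24→(24−10)÷1=14=n, 15→(15−10)÷1=5=e, 23→(23−10)÷1=13=m, 35→(35−10)÷1=25=y.

enemy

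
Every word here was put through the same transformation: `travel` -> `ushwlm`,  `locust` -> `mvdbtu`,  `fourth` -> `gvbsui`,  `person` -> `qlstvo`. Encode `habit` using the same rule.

The shift depends on letter class: consonant t→u is +1, but vowel a→h is +7. Two shifts are in play — +7 for a/e/i/o/u, +1 for every other letter.
For habit: h(cons)+1=i, a(vowel)+7=h, b(cons)+1=c, i(vowel)+7=p, t(cons)+1=u.

ihcpu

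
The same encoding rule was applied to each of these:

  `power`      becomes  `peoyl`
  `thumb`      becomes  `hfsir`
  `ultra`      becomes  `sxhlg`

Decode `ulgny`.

grade

Treating letters as 0–25, the rule is x ↦ 11x + 6 (mod 26).
Undoing it on ulgny: u(20)→19·(20−6)≡6=g; l(11)→19·(11−6)≡17=r; g(6)→19·(6−6)≡0=a; n(13)→19·(13−6)≡3=d; y(24)→19·(24−6)≡4=e (all mod 26).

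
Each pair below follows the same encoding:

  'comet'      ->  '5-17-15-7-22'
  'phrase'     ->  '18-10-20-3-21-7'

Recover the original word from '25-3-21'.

was

The number is (letter's place in the alphabet, a=1) + 2.
Decoding 25-3-21: 25→(25−2)÷1=23=w, 3→(3−2)÷1=1=a, 21→(21−2)÷1=19=s.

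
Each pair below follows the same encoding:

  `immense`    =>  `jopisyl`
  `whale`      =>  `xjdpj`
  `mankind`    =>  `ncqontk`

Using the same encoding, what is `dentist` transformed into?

egqxnya

In immense: i→j is +1, m→o is +2, m→p is +3, e→i is +4 — the shift increases by 1 each position. Each letter shifts forward by (position + 1), i.e. 1, 2, 3, … — the shift grows by one for each successive letter.
On dentist: d+1=e, e+2=g, n+3=q, t+4=x, i+5=n, s+6=y, t+7=a.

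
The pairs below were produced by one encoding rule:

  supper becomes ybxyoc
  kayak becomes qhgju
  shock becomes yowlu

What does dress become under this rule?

jymbc

Letter i (0-indexed) is shifted by i+6, so successive shifts are 6, 7, 8, ….
On dress: d+6=j, r+7=y, e+8=m, s+9=b, s+10=c.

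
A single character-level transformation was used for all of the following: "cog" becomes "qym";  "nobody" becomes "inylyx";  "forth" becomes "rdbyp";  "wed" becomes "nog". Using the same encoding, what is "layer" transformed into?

The output letters match the input read backwards, each shifted +10: cog reversed is goc. Read the word backwards and shift each letter +10.
On layer: reverse → reyal; then shift: r+10=b, e+10=o, y+10=i, a+10=k, l+10=v.

boikv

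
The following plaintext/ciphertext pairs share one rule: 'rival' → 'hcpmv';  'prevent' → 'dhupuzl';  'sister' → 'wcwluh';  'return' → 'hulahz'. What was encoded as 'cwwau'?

r(17)→h(7) and i(8)→c(2) fit y≡15x+12 (mod 26); the inverse of 15 mod 26 is 7. This is an affine cipher: with a=0,…,z=25, each position x becomes (15x+12) mod 26.
Reversing it on cwwau: c(2)→7·(2−12)≡8=i; w(22)→7·(22−12)≡18=s; w(22)→7·(22−12)≡18=s; a(0)→7·(0−12)≡20=u; u(20)→7·(20−12)≡4=e (all mod 26).

issue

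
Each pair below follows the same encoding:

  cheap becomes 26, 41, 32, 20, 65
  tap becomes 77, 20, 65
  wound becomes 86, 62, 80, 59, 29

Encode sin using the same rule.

Each letter becomes 3×(its alphabet position, a=1..z=26) + 17.
On sin: s=19→74, i=9→44, n=14→59.

74, 44, 59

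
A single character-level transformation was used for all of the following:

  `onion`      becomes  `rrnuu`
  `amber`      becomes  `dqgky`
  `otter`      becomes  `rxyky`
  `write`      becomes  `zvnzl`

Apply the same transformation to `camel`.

ferks

Letter i (0-indexed) is shifted by i+3, so successive shifts are 3, 4, 5, ….
Applying it to camel: c+3=f, a+4=e, m+5=r, e+6=k, l+7=s.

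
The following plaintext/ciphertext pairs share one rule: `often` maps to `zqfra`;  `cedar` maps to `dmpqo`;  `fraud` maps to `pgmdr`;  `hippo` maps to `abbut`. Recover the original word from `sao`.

cog

The output letters match the input read backwards, each shifted +12: often reversed is netfo. Read the word backwards and shift each letter +12.
Undoing it on sao: shift back: s−12=g, a−12=o, o−12=c → goc; then reverse → cog.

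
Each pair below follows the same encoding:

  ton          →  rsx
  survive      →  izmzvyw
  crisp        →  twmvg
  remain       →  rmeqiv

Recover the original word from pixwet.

The output letters match the input read backwards, each shifted +4: ton reversed is not. Two steps: reverse the string, then apply a Caesar shift of +4.
Undoing it on pixwet: shift back: p−4=l, i−4=e, x−4=t, w−4=s, e−4=a, t−4=p → letsap; then reverse → pastel.

pastel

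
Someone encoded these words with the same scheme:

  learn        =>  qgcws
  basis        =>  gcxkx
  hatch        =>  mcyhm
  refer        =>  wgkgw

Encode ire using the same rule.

kwg

The shift depends on letter class: consonant l→q is +5, but vowel e→g is +2. The rule splits by letter class: vowels +2, consonants +5.
On ire: i(vowel)+2=k, r(cons)+5=w, e(vowel)+2=g.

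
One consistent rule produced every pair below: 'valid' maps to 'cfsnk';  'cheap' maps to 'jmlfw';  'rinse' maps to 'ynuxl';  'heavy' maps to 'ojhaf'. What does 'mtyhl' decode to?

force

Shifts by position in valid: pos 0: v→c (+7), pos 1: a→f (+5), pos 2: l→s (+7), pos 3: i→n (+5) — repeating every 2. The shifts repeat in a cycle of length 2: positions 0,1,… shift by +7, +5, then the pattern repeats.
Undoing it on mtyhl: m−7=f, t−5=o, y−7=r, h−5=c, l−7=e.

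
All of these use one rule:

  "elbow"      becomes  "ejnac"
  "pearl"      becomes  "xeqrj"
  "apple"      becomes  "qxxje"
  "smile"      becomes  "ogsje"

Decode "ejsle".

e(4)→e(4) and l(11)→j(9) fit y≡23x+16 (mod 26); the inverse of 23 mod 26 is 17. Treating letters as 0–25, the rule is x ↦ 23x + 16 (mod 26).
Undoing it on ejsle: e(4)→17·(4−16)≡4=e; j(9)→17·(9−16)≡11=l; s(18)→17·(18−16)≡8=i; l(11)→17·(11−16)≡19=t; e(4)→17·(4−16)≡4=e (all mod 26).

elite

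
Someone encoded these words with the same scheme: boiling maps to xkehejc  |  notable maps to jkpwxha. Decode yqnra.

Compare letters: b→x is +22, o→k is +22, i→e is +22 — a constant shift. Each letter is shifted forward by 22 in the alphabet (a Caesar shift of +22).
Undoing it on yqnra: y−22=c, q−22=u, n−22=r, r−22=v, a−22=e.

curve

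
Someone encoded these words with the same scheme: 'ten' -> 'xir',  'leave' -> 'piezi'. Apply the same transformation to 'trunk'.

This is a Caesar cipher with shift 4.
For trunk: t+4=x, r+4=v, u+4=y, n+4=r, k+4=o.

xvyro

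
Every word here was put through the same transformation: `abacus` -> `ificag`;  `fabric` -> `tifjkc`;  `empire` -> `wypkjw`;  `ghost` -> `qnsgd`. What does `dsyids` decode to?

Treating letters as 0–25, the rule is x ↦ 23x + 8 (mod 26).
Reversing it on dsyids: d(3)→17·(3−8)≡19=t; s(18)→17·(18−8)≡14=o; y(24)→17·(24−8)≡12=m; i(8)→17·(8−8)≡0=a; d(3)→17·(3−8)≡19=t; s(18)→17·(18−8)≡14=o (all mod 26).

tomato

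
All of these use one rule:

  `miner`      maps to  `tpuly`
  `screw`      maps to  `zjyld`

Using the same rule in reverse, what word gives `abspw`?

tulip

Each letter is shifted forward by 7 in the alphabet (a Caesar shift of +7).
Reversing it on abspw: a−7=t, b−7=u, s−7=l, p−7=i, w−7=p.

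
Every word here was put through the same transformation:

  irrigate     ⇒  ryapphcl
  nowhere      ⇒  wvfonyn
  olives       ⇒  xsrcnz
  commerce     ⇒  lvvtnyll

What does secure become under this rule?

bllbal

Shifts by position in irrigate: pos 0: i→r (+9), pos 1: r→y (+7), pos 2: r→a (+9), pos 3: i→p (+7) — repeating every 2. A repeating key of period 2 is used — shifts +9, +7 over and over.
On secure: s+9=b, e+7=l, c+9=l, u+7=b, r+9=a, e+7=l.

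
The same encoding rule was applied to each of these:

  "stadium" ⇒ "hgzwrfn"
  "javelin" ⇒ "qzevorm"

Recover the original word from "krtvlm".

Each pair mirrors across the alphabet (s↔h, t↔g, a↔z): positions sum to 25. Letters are reflected about the middle of the alphabet (position → 25−position): Atbash.
Reversing it on krtvlm: k↔p, r↔i, t↔g, v↔e, l↔o, m↔n.

pigeon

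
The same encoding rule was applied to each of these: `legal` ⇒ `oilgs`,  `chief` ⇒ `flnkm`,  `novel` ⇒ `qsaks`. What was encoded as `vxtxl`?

store

Each letter shifts forward by (position + 3), i.e. 3, 4, 5, … — the shift grows by one for each successive letter.
Decoding vxtxl: v−3=s, x−4=t, t−5=o, x−6=r, l−7=e.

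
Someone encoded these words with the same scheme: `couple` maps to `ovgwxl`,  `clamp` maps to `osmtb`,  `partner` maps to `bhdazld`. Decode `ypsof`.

A repeating key of period 2 is used — shifts +12, +7 over and over.
Reversing it on ypsof: y−12=m, p−7=i, s−12=g, o−7=h, f−12=t.

might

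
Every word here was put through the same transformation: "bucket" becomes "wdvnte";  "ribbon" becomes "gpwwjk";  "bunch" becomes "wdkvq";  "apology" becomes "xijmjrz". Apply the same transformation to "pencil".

This is an affine cipher: with a=0,…,z=25, each position x becomes (25x+23) mod 26.
Applying it to pencil: p(15)→25·15+23≡8=i; e(4)→25·4+23≡19=t; n(13)→25·13+23≡10=k; c(2)→25·2+23≡21=v; i(8)→25·8+23≡15=p; l(11)→25·11+23≡12=m (all mod 26).

itkvpm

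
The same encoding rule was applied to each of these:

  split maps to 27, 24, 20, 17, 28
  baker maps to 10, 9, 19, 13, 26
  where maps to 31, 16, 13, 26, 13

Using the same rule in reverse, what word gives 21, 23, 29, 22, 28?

s is letter #19 and maps to 27: an offset of 8. The number is (letter's place in the alphabet, a=1) + 8.
Undoing it on 21, 23, 29, 22, 28: 21→(21−8)÷1=13=m, 23→(23−8)÷1=15=o, 29→(29−8)÷1=21=u, 22→(22−8)÷1=14=n, 28→(28−8)÷1=20=t.

mount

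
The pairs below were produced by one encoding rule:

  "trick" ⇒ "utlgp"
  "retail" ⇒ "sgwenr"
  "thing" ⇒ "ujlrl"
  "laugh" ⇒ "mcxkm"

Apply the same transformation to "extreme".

fzwvjsl

Each letter shifts forward by (position + 1), i.e. 1, 2, 3, … — the shift grows by one for each successive letter.
Applying it to extreme: e+1=f, x+2=z, t+3=w, r+4=v, e+5=j, m+6=s, e+7=l.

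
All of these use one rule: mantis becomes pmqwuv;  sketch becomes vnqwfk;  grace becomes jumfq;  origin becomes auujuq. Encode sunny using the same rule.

vgqqb

Two shifts are in play — +12 for a/e/i/o/u, +3 for every other letter.
For sunny: s(cons)+3=v, u(vowel)+12=g, n(cons)+3=q, n(cons)+3=q, y(cons)+3=b.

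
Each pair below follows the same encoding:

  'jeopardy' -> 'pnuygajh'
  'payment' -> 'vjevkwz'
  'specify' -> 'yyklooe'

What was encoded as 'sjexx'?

mayor

Shifts by position in jeopardy: pos 0: j→p (+6), pos 1: e→n (+9), pos 2: o→u (+6), pos 3: p→y (+9) — repeating every 2. It's a Vigenère-style cipher with numeric key [6,9]: position i shifts by key[i mod 2].
Reversing it on sjexx: s−6=m, j−9=a, e−6=y, x−9=o, x−6=r.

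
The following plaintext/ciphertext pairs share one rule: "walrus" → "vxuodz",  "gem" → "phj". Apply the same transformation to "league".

The word is reversed, then every letter is shifted forward by 3.
For league: reverse → eugael; then shift: e+3=h, u+3=x, g+3=j, a+3=d, e+3=h, l+3=o.

hxjdho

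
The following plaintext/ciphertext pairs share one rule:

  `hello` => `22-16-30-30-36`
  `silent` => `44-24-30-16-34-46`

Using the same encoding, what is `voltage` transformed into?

50-36-30-46-8-20-16

With a=1..z=26, the number is 2·pos + 6.
On voltage: v=22→50, o=15→36, l=12→30, t=20→46, a=1→8, g=7→20, e=5→16.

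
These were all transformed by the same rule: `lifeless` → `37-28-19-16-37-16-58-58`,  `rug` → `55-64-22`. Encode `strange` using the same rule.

l(#12)→37 and i(#9)→28: differences scale by 3, so n = 3·pos + 1. With a=1..z=26, the number is 3·pos + 1.
Applying it to strange: s=19→58, t=20→61, r=18→55, a=1→4, n=14→43, g=7→22, e=5→16.

58-61-55-4-43-22-16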